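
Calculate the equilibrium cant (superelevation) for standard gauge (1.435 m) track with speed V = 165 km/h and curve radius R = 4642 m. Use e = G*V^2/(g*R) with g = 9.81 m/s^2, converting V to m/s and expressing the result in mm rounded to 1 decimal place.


Convert speed: V = 165 / 3.6 = 45.8333 m/s
Apply formula: e = 1.435 * 45.8333^2 / (9.81 * 4642)
e = 1.435 * 2100.6944 / 45538.02
e = 0.066197 m = 66.2 mm

66.2


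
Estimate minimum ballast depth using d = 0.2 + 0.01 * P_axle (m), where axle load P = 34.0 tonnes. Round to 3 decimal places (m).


d = 0.2 + 0.01 * 34.0
d = 0.2 + 0.34
d = 0.540 m

0.540


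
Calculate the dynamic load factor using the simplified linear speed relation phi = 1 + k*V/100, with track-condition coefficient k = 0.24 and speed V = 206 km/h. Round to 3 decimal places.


phi = 1 + k * V / 100
phi = 1 + 0.24 * 206 / 100
phi = 1 + 0.4944
phi = 1.494

1.494


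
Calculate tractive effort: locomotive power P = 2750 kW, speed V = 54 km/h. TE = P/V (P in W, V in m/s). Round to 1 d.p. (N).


Convert: P = 2750 kW = 2750000 W
V = 54 / 3.6 = 15.0 m/s
TE = 2750000 / 15.0
TE = 183333.3 N

183333.3


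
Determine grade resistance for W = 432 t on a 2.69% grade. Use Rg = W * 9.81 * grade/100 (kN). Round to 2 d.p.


Rg = W * 9.81 * grade / 100
Rg = 432 * 9.81 * 2.69 / 100
Rg = 4237.92 * 0.0269
Rg = 114.00 kN

114.00


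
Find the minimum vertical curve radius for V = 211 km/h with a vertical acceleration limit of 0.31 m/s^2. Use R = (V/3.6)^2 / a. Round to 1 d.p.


Convert speed: V = 211 / 3.6 = 58.6111 m/s
V^2 = 3435.2623 m^2/s^2
R_v = 3435.2623 / 0.31
R_v = 11081.5 m

11081.5


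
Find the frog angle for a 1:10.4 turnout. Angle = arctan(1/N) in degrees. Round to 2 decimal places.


1/N = 1/10.4 = 0.096154
angle = arctan(0.096154) = 0.095859 rad
angle = 0.095859 * 180/pi = 5.49 degrees

5.49


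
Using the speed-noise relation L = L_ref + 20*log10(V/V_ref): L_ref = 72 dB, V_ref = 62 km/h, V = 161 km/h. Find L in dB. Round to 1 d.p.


V/V_ref = 161 / 62 = 2.596774
log10(2.596774) = 0.414434
20 * 0.414434 = 8.2887
L = 72 + 8.2887 = 80.3 dB

80.3


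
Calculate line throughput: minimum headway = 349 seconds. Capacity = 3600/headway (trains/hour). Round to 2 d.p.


Capacity = 3600 / headway
Capacity = 3600 / 349
Capacity = 10.32 trains/hour

10.32


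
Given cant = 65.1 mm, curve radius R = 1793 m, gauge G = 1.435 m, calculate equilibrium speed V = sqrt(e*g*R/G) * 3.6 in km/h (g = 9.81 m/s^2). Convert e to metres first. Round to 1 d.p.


Convert cant: e = 65.1 mm = 0.0651 m
V_ms = sqrt(0.0651 * 9.81 * 1793 / 1.435)
V_ms = sqrt(797.954971) = 28.2481 m/s
V = 28.2481 * 3.6 = 101.7 km/h

101.7


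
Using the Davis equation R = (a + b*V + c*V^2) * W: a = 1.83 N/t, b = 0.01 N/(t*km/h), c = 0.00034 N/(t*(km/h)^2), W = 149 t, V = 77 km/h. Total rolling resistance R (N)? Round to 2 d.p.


b*V = 0.01 * 77 = 0.77
c*V^2 = 0.00034 * 5929 = 2.01586
R_per_t = 1.83 + 0.77 + 2.01586 = 4.61586 N/t
R_total = 4.61586 * 149 = 687.76 N

687.76


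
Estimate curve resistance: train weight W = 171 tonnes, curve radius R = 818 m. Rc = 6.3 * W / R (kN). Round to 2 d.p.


Rc = 6.3 * W / R
Rc = 6.3 * 171 / 818
Rc = 1077.3 / 818
Rc = 1.32 kN

1.32


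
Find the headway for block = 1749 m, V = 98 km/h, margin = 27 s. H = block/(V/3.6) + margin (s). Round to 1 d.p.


V = 98 / 3.6 = 27.2222 m/s
Block traversal time = 1749 / 27.2222 = 64.249 s
Headway = 64.249 + 27
Headway = 91.2 s

91.2


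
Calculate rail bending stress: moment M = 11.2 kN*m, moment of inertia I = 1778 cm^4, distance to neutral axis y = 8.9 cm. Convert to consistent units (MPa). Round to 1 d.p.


Convert units:
M = 11.2 kN*m = 11200000 N*mm
y = 8.9 cm = 89 mm
I = 1778 cm^4 = 17780000 mm^4
sigma = 11200000 * 89 / 17780000
sigma = 56.1 MPa

56.1


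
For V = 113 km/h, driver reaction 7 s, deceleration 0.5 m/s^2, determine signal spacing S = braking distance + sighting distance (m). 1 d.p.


V = 113 / 3.6 = 31.3889 m/s
Braking distance = 31.3889^2 / (2*0.5) = 985.2623 m
Sighting distance = 31.3889 * 7 = 219.7222 m
S = 985.2623 + 219.7222 = 1205.0 m

1205.0


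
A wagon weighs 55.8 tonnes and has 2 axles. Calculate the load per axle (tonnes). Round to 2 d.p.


Load per axle = total weight / number of axles
Load = 55.8 / 2
Load = 27.90 tonnes

27.90


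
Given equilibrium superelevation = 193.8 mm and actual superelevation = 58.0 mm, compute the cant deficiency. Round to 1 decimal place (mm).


Cant deficiency = equilibrium cant - actual cant
CD = 193.8 - 58.0
CD = 135.8 mm

135.8


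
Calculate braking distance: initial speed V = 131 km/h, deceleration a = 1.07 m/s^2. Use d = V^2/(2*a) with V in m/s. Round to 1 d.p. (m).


Convert speed: V = 131 / 3.6 = 36.3889 m/s
V^2 = 1324.1512
d = 1324.1512 / (2 * 1.07)
d = 1324.1512 / 2.14
d = 618.8 m

618.8


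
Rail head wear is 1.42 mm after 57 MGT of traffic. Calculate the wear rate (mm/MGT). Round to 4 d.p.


Wear rate = total wear / cumulative tonnage
Rate = 1.42 / 57
Rate = 0.0249 mm/MGT

0.0249


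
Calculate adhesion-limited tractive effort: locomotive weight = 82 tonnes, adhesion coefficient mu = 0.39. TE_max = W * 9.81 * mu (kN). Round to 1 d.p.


TE_max = W * g * mu
TE_max = 82 * 9.81 * 0.39
TE_max = 804.42 * 0.39
TE_max = 313.7 kN

313.7


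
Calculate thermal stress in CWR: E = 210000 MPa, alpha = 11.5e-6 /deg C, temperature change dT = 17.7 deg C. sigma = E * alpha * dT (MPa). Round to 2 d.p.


sigma = E * alpha * dT
sigma = 210000 * 11.5e-6 * 17.7
sigma = 2.415 * 17.7
sigma = 42.75 MPa

42.75


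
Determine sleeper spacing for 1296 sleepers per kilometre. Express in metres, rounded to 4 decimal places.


Spacing = 1000 m / number of sleepers
Spacing = 1000 / 1296
Spacing = 0.7716 m

0.7716


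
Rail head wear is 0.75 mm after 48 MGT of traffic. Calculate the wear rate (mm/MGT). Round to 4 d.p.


Wear rate = total wear / cumulative tonnage
Rate = 0.75 / 48
Rate = 0.0156 mm/MGT

0.0156


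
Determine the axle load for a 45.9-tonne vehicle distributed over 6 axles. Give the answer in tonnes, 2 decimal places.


Load per axle = total weight / number of axles
Load = 45.9 / 6
Load = 7.65 tonnes

7.65


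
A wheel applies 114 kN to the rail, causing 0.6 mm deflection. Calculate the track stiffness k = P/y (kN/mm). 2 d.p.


Track stiffness k = P / y
k = 114 / 0.6
k = 190.00 kN/mm

190.00


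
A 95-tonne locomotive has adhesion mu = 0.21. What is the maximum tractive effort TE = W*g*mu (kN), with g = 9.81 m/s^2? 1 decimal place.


TE_max = W * g * mu
TE_max = 95 * 9.81 * 0.21
TE_max = 931.95 * 0.21
TE_max = 195.7 kN

195.7


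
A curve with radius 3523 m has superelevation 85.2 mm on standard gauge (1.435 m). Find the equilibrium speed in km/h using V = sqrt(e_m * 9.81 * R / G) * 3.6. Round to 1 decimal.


Convert cant: e = 85.2 mm = 0.0852 m
V_ms = sqrt(0.0852 * 9.81 * 3523 / 1.435)
V_ms = sqrt(2051.962144) = 45.2986 m/s
V = 45.2986 * 3.6 = 163.1 km/h

163.1


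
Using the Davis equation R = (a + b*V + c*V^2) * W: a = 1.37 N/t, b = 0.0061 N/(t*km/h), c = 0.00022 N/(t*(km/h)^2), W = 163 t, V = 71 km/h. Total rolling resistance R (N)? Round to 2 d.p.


b*V = 0.0061 * 71 = 0.4331
c*V^2 = 0.00022 * 5041 = 1.10902
R_per_t = 1.37 + 0.4331 + 1.10902 = 2.91212 N/t
R_total = 2.91212 * 163 = 474.68 N

474.68


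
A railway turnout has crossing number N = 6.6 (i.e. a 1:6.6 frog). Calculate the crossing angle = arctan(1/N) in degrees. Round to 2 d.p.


1/N = 1/6.6 = 0.151515
angle = arctan(0.151515) = 0.150371 rad
angle = 0.150371 * 180/pi = 8.62 degrees

8.62


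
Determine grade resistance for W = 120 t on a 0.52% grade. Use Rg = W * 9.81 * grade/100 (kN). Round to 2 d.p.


Rg = W * 9.81 * grade / 100
Rg = 120 * 9.81 * 0.52 / 100
Rg = 1177.2 * 0.0052
Rg = 6.12 kN

6.12


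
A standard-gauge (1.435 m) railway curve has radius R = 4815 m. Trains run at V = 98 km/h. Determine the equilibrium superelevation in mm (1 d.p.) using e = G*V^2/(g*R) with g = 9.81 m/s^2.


Convert speed: V = 98 / 3.6 = 27.2222 m/s
Apply formula: e = 1.435 * 27.2222^2 / (9.81 * 4815)
e = 1.435 * 741.0494 / 47235.15
e = 0.022513 m = 22.5 mm

22.5


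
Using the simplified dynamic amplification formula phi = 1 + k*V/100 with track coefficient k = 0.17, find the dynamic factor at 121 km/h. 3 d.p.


phi = 1 + k * V / 100
phi = 1 + 0.17 * 121 / 100
phi = 1 + 0.2057
phi = 1.206

1.206


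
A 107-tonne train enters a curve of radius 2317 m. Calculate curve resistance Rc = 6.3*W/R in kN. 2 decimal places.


Rc = 6.3 * W / R
Rc = 6.3 * 107 / 2317
Rc = 674.1 / 2317
Rc = 0.29 kN

0.29


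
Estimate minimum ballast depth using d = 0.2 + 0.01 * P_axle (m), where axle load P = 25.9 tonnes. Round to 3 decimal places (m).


d = 0.2 + 0.01 * 25.9
d = 0.2 + 0.259
d = 0.459 m

0.459


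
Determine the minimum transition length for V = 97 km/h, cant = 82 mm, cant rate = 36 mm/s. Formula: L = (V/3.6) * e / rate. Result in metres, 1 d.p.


Convert speed: V = 97 / 3.6 = 26.9444 m/s
L = 26.9444 * 82 / 36
L = 2209.4444 / 36
L = 61.4 m

61.4


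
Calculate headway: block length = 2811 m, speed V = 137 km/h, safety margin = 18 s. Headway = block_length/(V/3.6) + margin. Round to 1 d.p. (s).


V = 137 / 3.6 = 38.0556 m/s
Block traversal time = 2811 / 38.0556 = 73.8657 s
Headway = 73.8657 + 18
Headway = 91.9 s

91.9


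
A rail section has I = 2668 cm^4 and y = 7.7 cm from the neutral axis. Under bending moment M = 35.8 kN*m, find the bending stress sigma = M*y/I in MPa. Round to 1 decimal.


Convert units:
M = 35.8 kN*m = 35800000 N*mm
y = 7.7 cm = 77 mm
I = 2668 cm^4 = 26680000 mm^4
sigma = 35800000 * 77 / 26680000
sigma = 103.3 MPa

103.3


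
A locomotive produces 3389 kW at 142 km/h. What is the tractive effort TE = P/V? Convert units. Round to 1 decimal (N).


Convert: P = 3389 kW = 3389000 W
V = 142 / 3.6 = 39.4444 m/s
TE = 3389000 / 39.4444
TE = 85918.3 N

85918.3


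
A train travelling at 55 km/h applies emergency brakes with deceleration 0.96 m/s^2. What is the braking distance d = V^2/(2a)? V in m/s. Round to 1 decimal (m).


Convert speed: V = 55 / 3.6 = 15.2778 m/s
V^2 = 233.4105
d = 233.4105 / (2 * 0.96)
d = 233.4105 / 1.92
d = 121.6 m

121.6


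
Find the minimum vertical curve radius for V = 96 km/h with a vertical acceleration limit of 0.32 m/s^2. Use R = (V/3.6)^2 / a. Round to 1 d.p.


Convert speed: V = 96 / 3.6 = 26.6667 m/s
V^2 = 711.1111 m^2/s^2
R_v = 711.1111 / 0.32
R_v = 2222.2 m

2222.2


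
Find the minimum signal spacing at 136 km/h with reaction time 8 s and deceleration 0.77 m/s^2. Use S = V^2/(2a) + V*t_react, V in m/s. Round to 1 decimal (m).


V = 136 / 3.6 = 37.7778 m/s
Braking distance = 37.7778^2 / (2*0.77) = 926.7276 m
Sighting distance = 37.7778 * 8 = 302.2222 m
S = 926.7276 + 302.2222 = 1228.9 m

1228.9


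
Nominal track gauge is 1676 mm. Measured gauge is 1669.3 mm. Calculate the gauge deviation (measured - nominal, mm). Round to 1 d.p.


Deviation = measured - nominal
Deviation = 1669.3 - 1676
Deviation = -6.7 mm

-6.7


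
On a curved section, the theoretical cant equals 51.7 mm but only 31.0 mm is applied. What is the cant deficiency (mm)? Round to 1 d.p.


Cant deficiency = equilibrium cant - actual cant
CD = 51.7 - 31.0
CD = 20.7 mm

20.7


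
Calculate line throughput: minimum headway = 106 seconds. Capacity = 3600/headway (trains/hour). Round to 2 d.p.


Capacity = 3600 / headway
Capacity = 3600 / 106
Capacity = 33.96 trains/hour

33.96


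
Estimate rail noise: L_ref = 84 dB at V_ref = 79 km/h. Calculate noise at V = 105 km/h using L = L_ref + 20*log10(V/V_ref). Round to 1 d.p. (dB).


V/V_ref = 105 / 79 = 1.329114
log10(1.329114) = 0.123562
20 * 0.123562 = 2.4712
L = 84 + 2.4712 = 86.5 dB

86.5


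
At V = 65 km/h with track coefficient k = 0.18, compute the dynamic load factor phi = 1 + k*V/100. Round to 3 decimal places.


phi = 1 + k * V / 100
phi = 1 + 0.18 * 65 / 100
phi = 1 + 0.117
phi = 1.117

1.117


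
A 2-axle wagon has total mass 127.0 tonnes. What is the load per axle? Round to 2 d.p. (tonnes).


Load per axle = total weight / number of axles
Load = 127.0 / 2
Load = 63.50 tonnes

63.50


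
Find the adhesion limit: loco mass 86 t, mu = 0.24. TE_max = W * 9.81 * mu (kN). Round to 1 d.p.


TE_max = W * g * mu
TE_max = 86 * 9.81 * 0.24
TE_max = 843.66 * 0.24
TE_max = 202.5 kN

202.5


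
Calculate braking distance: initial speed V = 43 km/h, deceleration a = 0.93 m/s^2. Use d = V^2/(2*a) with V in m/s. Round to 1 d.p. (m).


Convert speed: V = 43 / 3.6 = 11.9444 m/s
V^2 = 142.6698
d = 142.6698 / (2 * 0.93)
d = 142.6698 / 1.86
d = 76.7 m

76.7


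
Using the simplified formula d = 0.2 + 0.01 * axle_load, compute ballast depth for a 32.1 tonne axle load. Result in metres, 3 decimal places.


d = 0.2 + 0.01 * 32.1
d = 0.2 + 0.321
d = 0.521 m

0.521


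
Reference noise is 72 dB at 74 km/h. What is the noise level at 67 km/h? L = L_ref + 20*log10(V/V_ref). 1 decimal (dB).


V/V_ref = 67 / 74 = 0.905405
log10(0.905405) = -0.043157
20 * -0.043157 = -0.8631
L = 72 + -0.8631 = 71.1 dB

71.1


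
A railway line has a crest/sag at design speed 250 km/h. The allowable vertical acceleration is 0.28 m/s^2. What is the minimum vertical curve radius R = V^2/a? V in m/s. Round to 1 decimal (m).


Convert speed: V = 250 / 3.6 = 69.4444 m/s
V^2 = 4822.5309 m^2/s^2
R_v = 4822.5309 / 0.28
R_v = 17223.3 m

17223.3


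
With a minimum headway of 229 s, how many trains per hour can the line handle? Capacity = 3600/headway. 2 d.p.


Capacity = 3600 / headway
Capacity = 3600 / 229
Capacity = 15.72 trains/hour

15.72


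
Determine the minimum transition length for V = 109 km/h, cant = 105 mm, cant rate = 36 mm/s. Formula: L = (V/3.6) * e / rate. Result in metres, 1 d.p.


Convert speed: V = 109 / 3.6 = 30.2778 m/s
L = 30.2778 * 105 / 36
L = 3179.1667 / 36
L = 88.3 m

88.3


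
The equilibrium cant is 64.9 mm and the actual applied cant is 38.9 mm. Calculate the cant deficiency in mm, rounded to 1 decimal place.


Cant deficiency = equilibrium cant - actual cant
CD = 64.9 - 38.9
CD = 26.0 mm

26.0


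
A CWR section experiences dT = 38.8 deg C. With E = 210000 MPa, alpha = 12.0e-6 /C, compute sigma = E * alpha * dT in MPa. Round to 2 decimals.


sigma = E * alpha * dT
sigma = 210000 * 12.0e-6 * 38.8
sigma = 2.52 * 38.8
sigma = 97.78 MPa

97.78


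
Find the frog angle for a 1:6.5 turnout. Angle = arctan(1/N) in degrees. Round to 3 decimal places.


1/N = 1/6.5 = 0.153846
angle = arctan(0.153846) = 0.152649 rad
angle = 0.152649 * 180/pi = 8.746 degrees

8.746


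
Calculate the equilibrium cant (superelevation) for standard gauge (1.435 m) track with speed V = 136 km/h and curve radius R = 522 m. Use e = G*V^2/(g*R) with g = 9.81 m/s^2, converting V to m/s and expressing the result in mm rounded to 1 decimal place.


Convert speed: V = 136 / 3.6 = 37.7778 m/s
Apply formula: e = 1.435 * 37.7778^2 / (9.81 * 522)
e = 1.435 * 1427.1605 / 5120.82
e = 0.399931 m = 399.9 mm

399.9


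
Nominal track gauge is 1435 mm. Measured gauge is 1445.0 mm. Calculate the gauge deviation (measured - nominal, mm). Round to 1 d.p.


Deviation = measured - nominal
Deviation = 1445.0 - 1435
Deviation = 10.0 mm

10.0


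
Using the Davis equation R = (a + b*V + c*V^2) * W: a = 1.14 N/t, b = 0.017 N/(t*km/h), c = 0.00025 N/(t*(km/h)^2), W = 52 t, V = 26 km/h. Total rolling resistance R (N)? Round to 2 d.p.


b*V = 0.017 * 26 = 0.442
c*V^2 = 0.00025 * 676 = 0.169
R_per_t = 1.14 + 0.442 + 0.169 = 1.751 N/t
R_total = 1.751 * 52 = 91.05 N

91.05


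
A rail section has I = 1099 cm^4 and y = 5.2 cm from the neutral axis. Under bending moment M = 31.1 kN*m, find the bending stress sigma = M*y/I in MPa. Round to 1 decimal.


Convert units:
M = 31.1 kN*m = 31100000 N*mm
y = 5.2 cm = 52 mm
I = 1099 cm^4 = 10990000 mm^4
sigma = 31100000 * 52 / 10990000
sigma = 147.2 MPa

147.2


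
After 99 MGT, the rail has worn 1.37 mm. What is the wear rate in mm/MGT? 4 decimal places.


Wear rate = total wear / cumulative tonnage
Rate = 1.37 / 99
Rate = 0.0138 mm/MGT

0.0138


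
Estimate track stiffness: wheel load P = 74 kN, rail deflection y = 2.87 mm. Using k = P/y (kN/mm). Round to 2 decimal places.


Track stiffness k = P / y
k = 74 / 2.87
k = 25.78 kN/mm

25.78


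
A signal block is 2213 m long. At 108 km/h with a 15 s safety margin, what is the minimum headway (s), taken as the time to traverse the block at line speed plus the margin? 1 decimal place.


V = 108 / 3.6 = 30.0 m/s
Block traversal time = 2213 / 30.0 = 73.7667 s
Headway = 73.7667 + 15
Headway = 88.8 s

88.8


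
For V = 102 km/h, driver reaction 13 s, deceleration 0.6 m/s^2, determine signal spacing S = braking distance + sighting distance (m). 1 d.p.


V = 102 / 3.6 = 28.3333 m/s
Braking distance = 28.3333^2 / (2*0.6) = 668.9815 m
Sighting distance = 28.3333 * 13 = 368.3333 m
S = 668.9815 + 368.3333 = 1037.3 m

1037.3


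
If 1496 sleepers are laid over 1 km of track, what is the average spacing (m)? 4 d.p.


Spacing = 1000 m / number of sleepers
Spacing = 1000 / 1496
Spacing = 0.6684 m

0.6684


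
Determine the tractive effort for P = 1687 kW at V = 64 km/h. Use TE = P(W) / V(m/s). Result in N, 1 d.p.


Convert: P = 1687 kW = 1687000 W
V = 64 / 3.6 = 17.7778 m/s
TE = 1687000 / 17.7778
TE = 94893.8 N

94893.8


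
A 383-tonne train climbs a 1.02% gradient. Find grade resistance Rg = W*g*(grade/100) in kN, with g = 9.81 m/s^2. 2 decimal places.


Rg = W * 9.81 * grade / 100
Rg = 383 * 9.81 * 1.02 / 100
Rg = 3757.23 * 0.0102
Rg = 38.32 kN

38.32


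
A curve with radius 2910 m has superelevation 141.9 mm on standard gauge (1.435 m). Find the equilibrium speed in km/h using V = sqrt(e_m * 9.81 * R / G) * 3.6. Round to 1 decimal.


Convert cant: e = 141.9 mm = 0.1419 m
V_ms = sqrt(0.1419 * 9.81 * 2910 / 1.435)
V_ms = sqrt(2822.880481) = 53.1308 m/s
V = 53.1308 * 3.6 = 191.3 km/h

191.3


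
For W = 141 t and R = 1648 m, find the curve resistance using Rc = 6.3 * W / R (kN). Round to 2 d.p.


Rc = 6.3 * W / R
Rc = 6.3 * 141 / 1648
Rc = 888.3 / 1648
Rc = 0.54 kN

0.54


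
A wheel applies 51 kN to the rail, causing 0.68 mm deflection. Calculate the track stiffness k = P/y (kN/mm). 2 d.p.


Track stiffness k = P / y
k = 51 / 0.68
k = 75.00 kN/mm

75.00


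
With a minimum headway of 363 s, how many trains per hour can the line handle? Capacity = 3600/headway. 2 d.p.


Capacity = 3600 / headway
Capacity = 3600 / 363
Capacity = 9.92 trains/hour

9.92


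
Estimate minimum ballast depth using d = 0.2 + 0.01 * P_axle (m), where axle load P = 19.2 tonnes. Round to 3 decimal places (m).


d = 0.2 + 0.01 * 19.2
d = 0.2 + 0.192
d = 0.392 m

0.392


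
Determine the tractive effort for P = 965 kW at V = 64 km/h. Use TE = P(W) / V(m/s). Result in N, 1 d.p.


Convert: P = 965 kW = 965000 W
V = 64 / 3.6 = 17.7778 m/s
TE = 965000 / 17.7778
TE = 54281.3 N

54281.3


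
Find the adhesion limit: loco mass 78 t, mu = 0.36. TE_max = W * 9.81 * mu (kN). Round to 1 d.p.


TE_max = W * g * mu
TE_max = 78 * 9.81 * 0.36
TE_max = 765.18 * 0.36
TE_max = 275.5 kN

275.5


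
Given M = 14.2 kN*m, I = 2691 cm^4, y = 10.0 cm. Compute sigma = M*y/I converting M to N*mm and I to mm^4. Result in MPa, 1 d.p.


Convert units:
M = 14.2 kN*m = 14200000 N*mm
y = 10.0 cm = 100 mm
I = 2691 cm^4 = 26910000 mm^4
sigma = 14200000 * 100 / 26910000
sigma = 52.8 MPa

52.8


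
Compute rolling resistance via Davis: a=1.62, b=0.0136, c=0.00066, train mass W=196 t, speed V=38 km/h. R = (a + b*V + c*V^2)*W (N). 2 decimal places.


b*V = 0.0136 * 38 = 0.5168
c*V^2 = 0.00066 * 1444 = 0.95304
R_per_t = 1.62 + 0.5168 + 0.95304 = 3.08984 N/t
R_total = 3.08984 * 196 = 605.61 N

605.61


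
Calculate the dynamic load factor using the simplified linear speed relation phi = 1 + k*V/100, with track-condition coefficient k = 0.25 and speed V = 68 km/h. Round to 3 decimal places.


phi = 1 + k * V / 100
phi = 1 + 0.25 * 68 / 100
phi = 1 + 0.17
phi = 1.170

1.170


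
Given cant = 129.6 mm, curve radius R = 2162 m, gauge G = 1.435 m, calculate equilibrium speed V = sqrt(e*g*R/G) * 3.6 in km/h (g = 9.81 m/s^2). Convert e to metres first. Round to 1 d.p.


Convert cant: e = 129.6 mm = 0.1296 m
V_ms = sqrt(0.1296 * 9.81 * 2162 / 1.435)
V_ms = sqrt(1915.480775) = 43.7662 m/s
V = 43.7662 * 3.6 = 157.6 km/h

157.6


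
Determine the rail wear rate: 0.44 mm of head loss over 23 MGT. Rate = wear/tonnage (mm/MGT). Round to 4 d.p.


Wear rate = total wear / cumulative tonnage
Rate = 0.44 / 23
Rate = 0.0191 mm/MGT

0.0191


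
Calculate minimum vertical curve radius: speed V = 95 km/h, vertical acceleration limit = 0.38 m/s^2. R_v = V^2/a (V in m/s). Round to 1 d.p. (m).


Convert speed: V = 95 / 3.6 = 26.3889 m/s
V^2 = 696.3735 m^2/s^2
R_v = 696.3735 / 0.38
R_v = 1832.6 m

1832.6


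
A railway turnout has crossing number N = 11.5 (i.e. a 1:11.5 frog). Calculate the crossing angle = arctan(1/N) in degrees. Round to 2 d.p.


1/N = 1/11.5 = 0.086957
angle = arctan(0.086957) = 0.086738 rad
angle = 0.086738 * 180/pi = 4.97 degrees

4.97


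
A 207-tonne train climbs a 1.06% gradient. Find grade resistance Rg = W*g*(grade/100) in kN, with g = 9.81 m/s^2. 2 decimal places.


Rg = W * 9.81 * grade / 100
Rg = 207 * 9.81 * 1.06 / 100
Rg = 2030.67 * 0.0106
Rg = 21.53 kN

21.53


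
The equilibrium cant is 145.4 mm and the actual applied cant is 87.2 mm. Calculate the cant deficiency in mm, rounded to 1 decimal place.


Cant deficiency = equilibrium cant - actual cant
CD = 145.4 - 87.2
CD = 58.2 mm

58.2


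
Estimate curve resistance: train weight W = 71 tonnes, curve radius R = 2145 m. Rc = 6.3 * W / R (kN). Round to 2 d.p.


Rc = 6.3 * W / R
Rc = 6.3 * 71 / 2145
Rc = 447.3 / 2145
Rc = 0.21 kN

0.21


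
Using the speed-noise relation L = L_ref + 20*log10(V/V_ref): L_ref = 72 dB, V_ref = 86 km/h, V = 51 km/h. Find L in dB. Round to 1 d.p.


V/V_ref = 51 / 86 = 0.593023
log10(0.593023) = -0.226928
20 * -0.226928 = -4.5386
L = 72 + -4.5386 = 67.5 dB

67.5


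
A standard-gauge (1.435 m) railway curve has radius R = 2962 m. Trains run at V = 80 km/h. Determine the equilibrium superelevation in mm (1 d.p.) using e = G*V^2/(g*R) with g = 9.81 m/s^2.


Convert speed: V = 80 / 3.6 = 22.2222 m/s
Apply formula: e = 1.435 * 22.2222^2 / (9.81 * 2962)
e = 1.435 * 493.8272 / 29057.22
e = 0.024388 m = 24.4 mm

24.4


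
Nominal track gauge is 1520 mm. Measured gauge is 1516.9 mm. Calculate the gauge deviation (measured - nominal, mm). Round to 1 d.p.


Deviation = measured - nominal
Deviation = 1516.9 - 1520
Deviation = -3.1 mm

-3.1


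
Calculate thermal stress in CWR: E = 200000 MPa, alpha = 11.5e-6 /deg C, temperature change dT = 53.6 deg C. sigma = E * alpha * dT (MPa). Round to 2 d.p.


sigma = E * alpha * dT
sigma = 200000 * 11.5e-6 * 53.6
sigma = 2.3 * 53.6
sigma = 123.28 MPa

123.28


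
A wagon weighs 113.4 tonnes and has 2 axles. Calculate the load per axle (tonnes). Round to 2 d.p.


Load per axle = total weight / number of axles
Load = 113.4 / 2
Load = 56.70 tonnes

56.70


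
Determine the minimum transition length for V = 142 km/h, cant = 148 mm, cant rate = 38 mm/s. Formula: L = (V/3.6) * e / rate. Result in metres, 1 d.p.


Convert speed: V = 142 / 3.6 = 39.4444 m/s
L = 39.4444 * 148 / 38
L = 5837.7778 / 38
L = 153.6 m

153.6


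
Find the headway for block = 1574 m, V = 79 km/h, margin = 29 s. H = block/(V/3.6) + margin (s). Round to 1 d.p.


V = 79 / 3.6 = 21.9444 m/s
Block traversal time = 1574 / 21.9444 = 71.7266 s
Headway = 71.7266 + 29
Headway = 100.7 s

100.7


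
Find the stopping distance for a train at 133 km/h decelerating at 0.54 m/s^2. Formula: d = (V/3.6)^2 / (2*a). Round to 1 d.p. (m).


Convert speed: V = 133 / 3.6 = 36.9444 m/s
V^2 = 1364.892
d = 1364.892 / (2 * 0.54)
d = 1364.892 / 1.08
d = 1263.8 m

1263.8


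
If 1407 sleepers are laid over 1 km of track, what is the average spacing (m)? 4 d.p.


Spacing = 1000 m / number of sleepers
Spacing = 1000 / 1407
Spacing = 0.7107 m

0.7107


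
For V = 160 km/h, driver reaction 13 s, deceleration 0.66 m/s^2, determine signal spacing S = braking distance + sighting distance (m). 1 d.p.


V = 160 / 3.6 = 44.4444 m/s
Braking distance = 44.4444^2 / (2*0.66) = 1496.4459 m
Sighting distance = 44.4444 * 13 = 577.7778 m
S = 1496.4459 + 577.7778 = 2074.2 m

2074.2


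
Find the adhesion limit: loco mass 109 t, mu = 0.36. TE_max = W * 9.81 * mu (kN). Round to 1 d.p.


TE_max = W * g * mu
TE_max = 109 * 9.81 * 0.36
TE_max = 1069.29 * 0.36
TE_max = 384.9 kN

384.9


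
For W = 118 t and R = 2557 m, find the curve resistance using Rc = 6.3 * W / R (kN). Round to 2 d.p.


Rc = 6.3 * W / R
Rc = 6.3 * 118 / 2557
Rc = 743.4 / 2557
Rc = 0.29 kN

0.29


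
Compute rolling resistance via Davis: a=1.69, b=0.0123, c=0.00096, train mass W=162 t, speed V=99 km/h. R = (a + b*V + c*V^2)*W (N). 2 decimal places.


b*V = 0.0123 * 99 = 1.2177
c*V^2 = 0.00096 * 9801 = 9.40896
R_per_t = 1.69 + 1.2177 + 9.40896 = 12.31666 N/t
R_total = 12.31666 * 162 = 1995.30 N

1995.30


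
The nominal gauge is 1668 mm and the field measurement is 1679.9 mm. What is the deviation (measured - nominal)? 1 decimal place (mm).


Deviation = measured - nominal
Deviation = 1679.9 - 1668
Deviation = 11.9 mm

11.9


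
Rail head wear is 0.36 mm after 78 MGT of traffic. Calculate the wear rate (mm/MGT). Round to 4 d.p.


Wear rate = total wear / cumulative tonnage
Rate = 0.36 / 78
Rate = 0.0046 mm/MGT

0.0046


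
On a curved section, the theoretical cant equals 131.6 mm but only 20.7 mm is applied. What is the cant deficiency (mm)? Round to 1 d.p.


Cant deficiency = equilibrium cant - actual cant
CD = 131.6 - 20.7
CD = 110.9 mm

110.9


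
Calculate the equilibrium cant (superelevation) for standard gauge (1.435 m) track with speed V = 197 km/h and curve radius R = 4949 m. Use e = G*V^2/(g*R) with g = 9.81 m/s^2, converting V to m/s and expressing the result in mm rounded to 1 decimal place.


Convert speed: V = 197 / 3.6 = 54.7222 m/s
Apply formula: e = 1.435 * 54.7222^2 / (9.81 * 4949)
e = 1.435 * 2994.5216 / 48549.69
e = 0.08851 m = 88.5 mm

88.5


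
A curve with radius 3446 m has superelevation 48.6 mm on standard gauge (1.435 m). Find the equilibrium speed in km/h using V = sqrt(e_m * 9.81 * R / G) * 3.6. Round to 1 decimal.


Convert cant: e = 48.6 mm = 0.0486 m
V_ms = sqrt(0.0486 * 9.81 * 3446 / 1.435)
V_ms = sqrt(1144.902882) = 33.8364 m/s
V = 33.8364 * 3.6 = 121.8 km/h

121.8


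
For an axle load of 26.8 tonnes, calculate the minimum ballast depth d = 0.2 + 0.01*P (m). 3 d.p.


d = 0.2 + 0.01 * 26.8
d = 0.2 + 0.268
d = 0.468 m

0.468


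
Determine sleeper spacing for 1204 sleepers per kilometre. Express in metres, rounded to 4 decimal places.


Spacing = 1000 m / number of sleepers
Spacing = 1000 / 1204
Spacing = 0.8306 m

0.8306


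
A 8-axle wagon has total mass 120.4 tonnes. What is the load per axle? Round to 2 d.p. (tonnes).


Load per axle = total weight / number of axles
Load = 120.4 / 8
Load = 15.05 tonnes

15.05


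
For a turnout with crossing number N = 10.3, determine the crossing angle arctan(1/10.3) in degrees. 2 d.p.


1/N = 1/10.3 = 0.097087
angle = arctan(0.097087) = 0.096784 rad
angle = 0.096784 * 180/pi = 5.55 degrees

5.55


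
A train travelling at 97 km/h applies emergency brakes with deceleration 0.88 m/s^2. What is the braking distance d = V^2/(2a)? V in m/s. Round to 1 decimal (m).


Convert speed: V = 97 / 3.6 = 26.9444 m/s
V^2 = 726.0031
d = 726.0031 / (2 * 0.88)
d = 726.0031 / 1.76
d = 412.5 m

412.5


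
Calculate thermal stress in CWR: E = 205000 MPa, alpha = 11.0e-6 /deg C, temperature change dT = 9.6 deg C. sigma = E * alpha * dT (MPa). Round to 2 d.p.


sigma = E * alpha * dT
sigma = 205000 * 11.0e-6 * 9.6
sigma = 2.255 * 9.6
sigma = 21.65 MPa

21.65


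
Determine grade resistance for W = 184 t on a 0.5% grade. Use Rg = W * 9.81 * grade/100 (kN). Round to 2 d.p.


Rg = W * 9.81 * grade / 100
Rg = 184 * 9.81 * 0.5 / 100
Rg = 1805.04 * 0.005
Rg = 9.03 kN

9.03


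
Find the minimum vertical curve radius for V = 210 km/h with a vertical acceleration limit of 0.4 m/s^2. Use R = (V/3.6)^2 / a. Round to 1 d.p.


Convert speed: V = 210 / 3.6 = 58.3333 m/s
V^2 = 3402.7778 m^2/s^2
R_v = 3402.7778 / 0.4
R_v = 8506.9 m

8506.9


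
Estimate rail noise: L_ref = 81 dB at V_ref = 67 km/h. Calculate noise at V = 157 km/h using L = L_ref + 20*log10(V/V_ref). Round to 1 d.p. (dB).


V/V_ref = 157 / 67 = 2.343284
log10(2.343284) = 0.369825
20 * 0.369825 = 7.3965
L = 81 + 7.3965 = 88.4 dB

88.4


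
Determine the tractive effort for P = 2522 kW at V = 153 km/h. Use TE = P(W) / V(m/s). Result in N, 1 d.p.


Convert: P = 2522 kW = 2522000 W
V = 153 / 3.6 = 42.5 m/s
TE = 2522000 / 42.5
TE = 59341.2 N

59341.2


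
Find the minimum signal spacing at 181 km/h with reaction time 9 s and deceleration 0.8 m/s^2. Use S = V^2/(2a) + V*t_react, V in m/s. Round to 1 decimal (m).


V = 181 / 3.6 = 50.2778 m/s
Braking distance = 50.2778^2 / (2*0.8) = 1579.9093 m
Sighting distance = 50.2778 * 9 = 452.5 m
S = 1579.9093 + 452.5 = 2032.4 m

2032.4


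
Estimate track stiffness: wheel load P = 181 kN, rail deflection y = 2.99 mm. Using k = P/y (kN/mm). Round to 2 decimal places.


Track stiffness k = P / y
k = 181 / 2.99
k = 60.54 kN/mm

60.54


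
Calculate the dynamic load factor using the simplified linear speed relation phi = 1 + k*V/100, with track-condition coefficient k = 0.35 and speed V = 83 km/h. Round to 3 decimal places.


phi = 1 + k * V / 100
phi = 1 + 0.35 * 83 / 100
phi = 1 + 0.2905
phi = 1.291

1.291


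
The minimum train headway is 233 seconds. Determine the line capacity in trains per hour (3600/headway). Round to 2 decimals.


Capacity = 3600 / headway
Capacity = 3600 / 233
Capacity = 15.45 trains/hour

15.45


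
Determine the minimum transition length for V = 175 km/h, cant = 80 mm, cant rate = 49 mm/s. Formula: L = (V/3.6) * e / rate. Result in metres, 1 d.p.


Convert speed: V = 175 / 3.6 = 48.6111 m/s
L = 48.6111 * 80 / 49
L = 3888.8889 / 49
L = 79.4 m

79.4


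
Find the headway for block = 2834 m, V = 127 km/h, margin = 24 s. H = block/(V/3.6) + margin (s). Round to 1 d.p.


V = 127 / 3.6 = 35.2778 m/s
Block traversal time = 2834 / 35.2778 = 80.3339 s
Headway = 80.3339 + 24
Headway = 104.3 s

104.3


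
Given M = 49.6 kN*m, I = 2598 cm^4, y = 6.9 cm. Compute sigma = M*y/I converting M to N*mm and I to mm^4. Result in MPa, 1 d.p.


Convert units:
M = 49.6 kN*m = 49600000 N*mm
y = 6.9 cm = 69 mm
I = 2598 cm^4 = 25980000 mm^4
sigma = 49600000 * 69 / 25980000
sigma = 131.7 MPa

131.7


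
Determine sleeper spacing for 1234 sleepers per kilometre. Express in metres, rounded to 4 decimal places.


Spacing = 1000 m / number of sleepers
Spacing = 1000 / 1234
Spacing = 0.8104 m

0.8104


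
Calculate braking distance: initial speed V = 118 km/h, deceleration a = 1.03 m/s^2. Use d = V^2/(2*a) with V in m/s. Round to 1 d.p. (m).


Convert speed: V = 118 / 3.6 = 32.7778 m/s
V^2 = 1074.3827
d = 1074.3827 / (2 * 1.03)
d = 1074.3827 / 2.06
d = 521.5 m

521.5


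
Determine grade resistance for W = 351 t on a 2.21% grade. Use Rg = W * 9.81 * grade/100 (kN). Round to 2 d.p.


Rg = W * 9.81 * grade / 100
Rg = 351 * 9.81 * 2.21 / 100
Rg = 3443.31 * 0.0221
Rg = 76.10 kN

76.10


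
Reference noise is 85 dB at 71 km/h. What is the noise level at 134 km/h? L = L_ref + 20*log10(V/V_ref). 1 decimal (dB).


V/V_ref = 134 / 71 = 1.887324
log10(1.887324) = 0.275846
20 * 0.275846 = 5.5169
L = 85 + 5.5169 = 90.5 dB

90.5


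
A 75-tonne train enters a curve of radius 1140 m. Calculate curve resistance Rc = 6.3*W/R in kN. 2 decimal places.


Rc = 6.3 * W / R
Rc = 6.3 * 75 / 1140
Rc = 472.5 / 1140
Rc = 0.41 kN

0.41


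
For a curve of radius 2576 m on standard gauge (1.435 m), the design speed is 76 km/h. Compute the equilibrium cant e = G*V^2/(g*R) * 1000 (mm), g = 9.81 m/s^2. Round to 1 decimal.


Convert speed: V = 76 / 3.6 = 21.1111 m/s
Apply formula: e = 1.435 * 21.1111^2 / (9.81 * 2576)
e = 1.435 * 445.679 / 25270.56
e = 0.025308 m = 25.3 mm

25.3


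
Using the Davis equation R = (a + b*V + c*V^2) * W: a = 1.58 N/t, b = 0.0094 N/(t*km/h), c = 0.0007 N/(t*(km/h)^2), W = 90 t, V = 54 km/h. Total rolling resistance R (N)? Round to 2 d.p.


b*V = 0.0094 * 54 = 0.5076
c*V^2 = 0.0007 * 2916 = 2.0412
R_per_t = 1.58 + 0.5076 + 2.0412 = 4.1288 N/t
R_total = 4.1288 * 90 = 371.59 N

371.59


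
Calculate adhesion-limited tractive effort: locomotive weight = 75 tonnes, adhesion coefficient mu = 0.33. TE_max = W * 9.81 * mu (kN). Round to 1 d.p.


TE_max = W * g * mu
TE_max = 75 * 9.81 * 0.33
TE_max = 735.75 * 0.33
TE_max = 242.8 kN

242.8


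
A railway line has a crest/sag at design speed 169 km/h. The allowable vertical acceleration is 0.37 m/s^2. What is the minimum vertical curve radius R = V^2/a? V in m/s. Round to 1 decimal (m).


Convert speed: V = 169 / 3.6 = 46.9444 m/s
V^2 = 2203.7809 m^2/s^2
R_v = 2203.7809 / 0.37
R_v = 5956.2 m

5956.2


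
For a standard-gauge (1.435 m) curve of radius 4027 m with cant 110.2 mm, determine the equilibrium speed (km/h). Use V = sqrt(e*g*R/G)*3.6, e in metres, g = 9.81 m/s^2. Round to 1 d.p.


Convert cant: e = 110.2 mm = 0.1102 m
V_ms = sqrt(0.1102 * 9.81 * 4027 / 1.435)
V_ms = sqrt(3033.75378) = 55.0795 m/s
V = 55.0795 * 3.6 = 198.3 km/h

198.3


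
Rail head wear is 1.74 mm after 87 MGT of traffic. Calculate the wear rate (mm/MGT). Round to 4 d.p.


Wear rate = total wear / cumulative tonnage
Rate = 1.74 / 87
Rate = 0.0200 mm/MGT

0.0200


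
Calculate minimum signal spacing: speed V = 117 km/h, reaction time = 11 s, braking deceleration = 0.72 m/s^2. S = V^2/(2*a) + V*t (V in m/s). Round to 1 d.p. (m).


V = 117 / 3.6 = 32.5 m/s
Braking distance = 32.5^2 / (2*0.72) = 733.5069 m
Sighting distance = 32.5 * 11 = 357.5 m
S = 733.5069 + 357.5 = 1091.0 m

1091.0


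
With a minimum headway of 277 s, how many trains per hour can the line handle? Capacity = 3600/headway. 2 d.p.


Capacity = 3600 / headway
Capacity = 3600 / 277
Capacity = 13.00 trains/hour

13.00


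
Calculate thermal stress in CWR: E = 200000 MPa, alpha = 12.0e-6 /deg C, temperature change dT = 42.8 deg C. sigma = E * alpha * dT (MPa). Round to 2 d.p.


sigma = E * alpha * dT
sigma = 200000 * 12.0e-6 * 42.8
sigma = 2.4 * 42.8
sigma = 102.72 MPa

102.72


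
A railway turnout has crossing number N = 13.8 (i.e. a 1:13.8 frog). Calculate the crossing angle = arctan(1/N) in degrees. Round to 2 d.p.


1/N = 1/13.8 = 0.072464
angle = arctan(0.072464) = 0.072337 rad
angle = 0.072337 * 180/pi = 4.14 degrees

4.14


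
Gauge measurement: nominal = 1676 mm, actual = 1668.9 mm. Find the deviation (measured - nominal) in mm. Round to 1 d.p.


Deviation = measured - nominal
Deviation = 1668.9 - 1676
Deviation = -7.1 mm

-7.1


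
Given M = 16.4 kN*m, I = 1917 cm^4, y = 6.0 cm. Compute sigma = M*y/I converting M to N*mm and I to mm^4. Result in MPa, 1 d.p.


Convert units:
M = 16.4 kN*m = 16400000 N*mm
y = 6.0 cm = 60 mm
I = 1917 cm^4 = 19170000 mm^4
sigma = 16400000 * 60 / 19170000
sigma = 51.3 MPa

51.3


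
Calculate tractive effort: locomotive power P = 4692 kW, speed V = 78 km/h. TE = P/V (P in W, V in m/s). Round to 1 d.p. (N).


Convert: P = 4692 kW = 4692000 W
V = 78 / 3.6 = 21.6667 m/s
TE = 4692000 / 21.6667
TE = 216553.8 N

216553.8


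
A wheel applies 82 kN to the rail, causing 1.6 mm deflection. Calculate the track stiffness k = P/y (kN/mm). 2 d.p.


Track stiffness k = P / y
k = 82 / 1.6
k = 51.25 kN/mm

51.25


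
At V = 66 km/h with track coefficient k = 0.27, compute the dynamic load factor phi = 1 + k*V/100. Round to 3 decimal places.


phi = 1 + k * V / 100
phi = 1 + 0.27 * 66 / 100
phi = 1 + 0.1782
phi = 1.178

1.178


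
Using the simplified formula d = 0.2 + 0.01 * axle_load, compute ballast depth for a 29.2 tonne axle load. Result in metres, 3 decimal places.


d = 0.2 + 0.01 * 29.2
d = 0.2 + 0.292
d = 0.492 m

0.492


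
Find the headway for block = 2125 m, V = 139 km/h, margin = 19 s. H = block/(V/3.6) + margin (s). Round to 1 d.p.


V = 139 / 3.6 = 38.6111 m/s
Block traversal time = 2125 / 38.6111 = 55.036 s
Headway = 55.036 + 19
Headway = 74.0 s

74.0


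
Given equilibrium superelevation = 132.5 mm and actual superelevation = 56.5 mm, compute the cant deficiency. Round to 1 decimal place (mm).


Cant deficiency = equilibrium cant - actual cant
CD = 132.5 - 56.5
CD = 76.0 mm

76.0


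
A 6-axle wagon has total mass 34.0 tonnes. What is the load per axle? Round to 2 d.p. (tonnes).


Load per axle = total weight / number of axles
Load = 34.0 / 6
Load = 5.67 tonnes

5.67


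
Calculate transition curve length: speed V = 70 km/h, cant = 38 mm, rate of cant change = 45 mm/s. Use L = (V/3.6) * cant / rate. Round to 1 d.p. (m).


Convert speed: V = 70 / 3.6 = 19.4444 m/s
L = 19.4444 * 38 / 45
L = 738.8889 / 45
L = 16.4 m

16.4


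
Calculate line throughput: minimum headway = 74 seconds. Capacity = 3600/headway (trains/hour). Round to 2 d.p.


Capacity = 3600 / headway
Capacity = 3600 / 74
Capacity = 48.65 trains/hour

48.65


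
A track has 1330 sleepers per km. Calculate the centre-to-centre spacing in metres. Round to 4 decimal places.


Spacing = 1000 m / number of sleepers
Spacing = 1000 / 1330
Spacing = 0.7519 m

0.7519


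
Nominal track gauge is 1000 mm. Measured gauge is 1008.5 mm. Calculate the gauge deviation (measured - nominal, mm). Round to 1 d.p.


Deviation = measured - nominal
Deviation = 1008.5 - 1000
Deviation = 8.5 mm

8.5


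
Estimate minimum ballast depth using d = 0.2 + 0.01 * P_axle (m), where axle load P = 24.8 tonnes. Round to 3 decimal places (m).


d = 0.2 + 0.01 * 24.8
d = 0.2 + 0.248
d = 0.448 m

0.448


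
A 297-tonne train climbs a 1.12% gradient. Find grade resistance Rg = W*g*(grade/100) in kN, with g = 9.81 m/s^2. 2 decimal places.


Rg = W * 9.81 * grade / 100
Rg = 297 * 9.81 * 1.12 / 100
Rg = 2913.57 * 0.0112
Rg = 32.63 kN

32.63


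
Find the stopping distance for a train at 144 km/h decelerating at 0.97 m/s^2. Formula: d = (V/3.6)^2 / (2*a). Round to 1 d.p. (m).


Convert speed: V = 144 / 3.6 = 40.0 m/s
V^2 = 1600.0
d = 1600.0 / (2 * 0.97)
d = 1600.0 / 1.94
d = 824.7 m

824.7


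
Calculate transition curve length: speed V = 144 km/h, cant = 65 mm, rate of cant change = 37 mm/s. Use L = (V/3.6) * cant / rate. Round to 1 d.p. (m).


Convert speed: V = 144 / 3.6 = 40.0 m/s
L = 40.0 * 65 / 37
L = 2600.0 / 37
L = 70.3 m

70.3


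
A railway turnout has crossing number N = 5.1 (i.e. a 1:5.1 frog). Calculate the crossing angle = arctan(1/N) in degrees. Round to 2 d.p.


1/N = 1/5.1 = 0.196078
angle = arctan(0.196078) = 0.193622 rad
angle = 0.193622 * 180/pi = 11.09 degrees

11.09


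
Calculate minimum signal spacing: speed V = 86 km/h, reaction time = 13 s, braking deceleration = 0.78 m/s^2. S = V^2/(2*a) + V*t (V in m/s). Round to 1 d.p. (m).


V = 86 / 3.6 = 23.8889 m/s
Braking distance = 23.8889^2 / (2*0.78) = 365.8199 m
Sighting distance = 23.8889 * 13 = 310.5556 m
S = 365.8199 + 310.5556 = 676.4 m

676.4


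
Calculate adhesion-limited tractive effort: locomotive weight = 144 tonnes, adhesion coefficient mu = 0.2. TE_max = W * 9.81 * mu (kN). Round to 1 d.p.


TE_max = W * g * mu
TE_max = 144 * 9.81 * 0.2
TE_max = 1412.64 * 0.2
TE_max = 282.5 kN

282.5
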